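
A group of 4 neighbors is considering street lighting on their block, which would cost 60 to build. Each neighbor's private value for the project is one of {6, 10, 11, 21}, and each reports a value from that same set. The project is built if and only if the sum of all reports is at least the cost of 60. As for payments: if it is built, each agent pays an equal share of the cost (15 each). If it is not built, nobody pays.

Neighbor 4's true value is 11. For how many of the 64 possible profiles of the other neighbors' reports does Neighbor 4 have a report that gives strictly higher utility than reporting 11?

6

Others report (10, 21, 21): truth gives -4; report 6 gives 0 > -4. Violating.
Others report (11, 21, 21): truth gives -4; report 6 gives 0 > -4. Violating.
Others report (21, 10, 21): truth gives -4; report 6 gives 0 > -4. Violating.
Others report (21, 11, 21): truth gives -4; report 6 gives 0 > -4. Violating.
Others report (6, 6, 6): truth gives 0; no alternative beats it.
Others report (6, 6, 10): truth gives 0; no alternative beats it.
(Checking all 64 profiles: 6 have a profitable deviation, 58 do not.)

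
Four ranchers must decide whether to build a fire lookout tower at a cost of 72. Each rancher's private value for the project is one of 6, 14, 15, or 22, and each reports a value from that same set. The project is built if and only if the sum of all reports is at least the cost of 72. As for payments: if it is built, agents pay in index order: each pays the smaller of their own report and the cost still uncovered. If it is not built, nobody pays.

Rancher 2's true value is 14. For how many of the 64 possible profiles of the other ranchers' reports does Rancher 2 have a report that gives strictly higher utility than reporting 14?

1

Others report (22, 22, 22): truth gives 0; report 6 gives 8 > 0. Violating.
Others report (6, 6, 6): truth gives 0; no alternative beats it.
Others report (6, 6, 14): truth gives 0; no alternative beats it.
(Checking all 64 profiles: 1 has a profitable deviation, 63 do not.)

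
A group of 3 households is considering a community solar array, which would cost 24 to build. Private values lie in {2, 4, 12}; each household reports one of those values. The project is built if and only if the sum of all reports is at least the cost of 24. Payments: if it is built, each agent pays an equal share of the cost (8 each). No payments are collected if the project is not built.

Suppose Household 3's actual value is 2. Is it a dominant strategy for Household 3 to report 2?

Check each profile of the others' reports and compare truth against every alternative report.
Others report (12, 12): truth gives -6, best alternative gives -6.
Others report (2, 2): truth gives 0, best alternative gives 0.
Others report (2, 4): truth gives 0, best alternative gives 0.
Others report (2, 12): truth gives 0, best alternative gives 0.
Others report (4, 2): truth gives 0, best alternative gives 0.
Others report (4, 4): truth gives 0, best alternative gives 0.
(Remaining 3 profiles checked similarly; truth is weakly best in each.)
In every case the truthful report is at least as good as any alternative, so it is a dominant strategy.

Yes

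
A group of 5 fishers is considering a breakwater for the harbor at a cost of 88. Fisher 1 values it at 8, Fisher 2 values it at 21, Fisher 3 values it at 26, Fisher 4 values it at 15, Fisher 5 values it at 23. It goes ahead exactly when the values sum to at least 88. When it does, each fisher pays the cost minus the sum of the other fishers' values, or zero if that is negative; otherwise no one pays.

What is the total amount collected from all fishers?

Total value 93 ≥ cost 88, so it is built.
Fisher 1: others sum to 85; max(0, 88 - 85) = 3.
Fisher 2: others sum to 72; max(0, 88 - 72) = 16.
Fisher 3: others sum to 67; max(0, 88 - 67) = 21.
Fisher 4: others sum to 78; max(0, 88 - 78) = 10.
Fisher 5: others sum to 70; max(0, 88 - 70) = 18.
Total collected = 3 + 16 + 21 + 10 + 18 = 68.

68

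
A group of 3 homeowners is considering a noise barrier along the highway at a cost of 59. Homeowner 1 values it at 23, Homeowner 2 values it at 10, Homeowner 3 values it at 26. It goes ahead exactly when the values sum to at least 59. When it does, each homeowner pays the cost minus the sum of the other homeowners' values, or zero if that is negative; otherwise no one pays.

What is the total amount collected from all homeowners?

Total value 59 ≥ cost 59, so it is built.
Homeowner 1: others sum to 36; max(0, 59 - 36) = 23.
Homeowner 2: others sum to 49; max(0, 59 - 49) = 10.
Homeowner 3: others sum to 33; max(0, 59 - 33) = 26.
Total collected = 23 + 10 + 26 = 59.

59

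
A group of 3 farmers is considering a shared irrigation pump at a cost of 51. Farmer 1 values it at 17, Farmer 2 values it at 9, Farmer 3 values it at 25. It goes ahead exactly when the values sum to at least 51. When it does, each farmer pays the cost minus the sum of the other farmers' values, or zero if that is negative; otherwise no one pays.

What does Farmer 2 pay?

Total value 51 ≥ cost 51, so the project is built.
The other farmers' values sum to 42.
Cost minus that sum is 51 - 42 = 9.

9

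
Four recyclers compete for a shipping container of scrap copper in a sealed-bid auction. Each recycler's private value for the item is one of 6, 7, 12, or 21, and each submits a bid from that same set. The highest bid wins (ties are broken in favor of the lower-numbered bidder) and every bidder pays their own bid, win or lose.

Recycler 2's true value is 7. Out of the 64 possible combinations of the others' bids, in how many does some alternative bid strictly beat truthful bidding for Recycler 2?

Others bid (6, 6, 12): truth gives -7; bid 12 gives -5 > -7. Violating.
Others bid (6, 6, 21): truth gives -7; bid 6 gives -6 > -7. Violating.
Others bid (6, 7, 12): truth gives -7; bid 12 gives -5 > -7. Violating.
Others bid (6, 7, 21): truth gives -7; bid 6 gives -6 > -7. Violating.
Others bid (6, 6, 6): truth gives 0; no alternative beats it.
Others bid (6, 6, 7): truth gives 0; no alternative beats it.
(Checking all 64 profiles: 60 have a profitable deviation, 4 do not.)

60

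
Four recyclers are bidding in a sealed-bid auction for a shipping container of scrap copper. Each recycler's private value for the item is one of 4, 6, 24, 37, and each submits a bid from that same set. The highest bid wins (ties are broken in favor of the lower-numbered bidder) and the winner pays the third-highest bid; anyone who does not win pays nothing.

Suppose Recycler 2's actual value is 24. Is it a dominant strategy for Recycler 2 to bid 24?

Consider the case where Recycler 1 bids 4, Recycler 3 bids 4 and Recycler 4 bids 37.
Truthful bid 24: loses, pays 0, utility 0.
Bid 37 instead: wins, pays 4, utility 24 - 4 = 20.
Since 20 > 0, bidding 37 is strictly better here, so truthful bidding is not dominant.

No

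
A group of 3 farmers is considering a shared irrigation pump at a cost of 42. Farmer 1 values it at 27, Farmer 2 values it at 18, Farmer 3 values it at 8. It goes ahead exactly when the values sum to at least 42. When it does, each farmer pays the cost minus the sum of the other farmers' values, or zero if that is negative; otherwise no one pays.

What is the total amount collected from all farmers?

Total value 53 ≥ cost 42, so it is built.
Farmer 1: others sum to 26; max(0, 42 - 26) = 16.
Farmer 2: others sum to 35; max(0, 42 - 35) = 7.
Farmer 3: others sum to 45; max(0, 42 - 45) = 0.
Total collected = 16 + 7 + 0 = 23.

23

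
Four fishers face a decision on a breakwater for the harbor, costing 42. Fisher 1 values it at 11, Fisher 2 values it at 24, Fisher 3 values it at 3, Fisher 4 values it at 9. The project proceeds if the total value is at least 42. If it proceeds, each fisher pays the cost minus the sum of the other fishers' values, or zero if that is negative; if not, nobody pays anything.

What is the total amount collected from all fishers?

Total value 47 ≥ cost 42, so it is built.
Fisher 1: others sum to 36; max(0, 42 - 36) = 6.
Fisher 2: others sum to 23; max(0, 42 - 23) = 19.
Fisher 3: others sum to 44; max(0, 42 - 44) = 0.
Fisher 4: others sum to 38; max(0, 42 - 38) = 4.
Total collected = 6 + 19 + 0 + 4 = 29.

29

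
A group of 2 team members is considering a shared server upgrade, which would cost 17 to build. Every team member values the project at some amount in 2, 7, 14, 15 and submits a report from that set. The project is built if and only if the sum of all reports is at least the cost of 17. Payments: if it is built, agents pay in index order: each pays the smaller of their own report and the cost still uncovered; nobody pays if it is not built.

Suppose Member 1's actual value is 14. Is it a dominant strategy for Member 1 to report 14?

No

Consider the case where Member 2 reports 14.
Truthful report 14: project built, pays 14, utility 14 - 14 = 0.
Report 7 instead: project built, pays 7, utility 14 - 7 = 7.
Since 7 > 0, reporting 7 is strictly better here, so truthful reporting is not dominant.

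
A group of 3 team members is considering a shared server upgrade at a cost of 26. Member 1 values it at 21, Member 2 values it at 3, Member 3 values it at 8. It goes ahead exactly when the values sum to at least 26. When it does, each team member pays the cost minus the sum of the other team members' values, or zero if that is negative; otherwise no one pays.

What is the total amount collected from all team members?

17

Total value 32 ≥ cost 26, so it is built.
Member 1: others sum to 11; max(0, 26 - 11) = 15.
Member 2: others sum to 29; max(0, 26 - 29) = 0.
Member 3: others sum to 24; max(0, 26 - 24) = 2.
Total collected = 15 + 0 + 2 = 17.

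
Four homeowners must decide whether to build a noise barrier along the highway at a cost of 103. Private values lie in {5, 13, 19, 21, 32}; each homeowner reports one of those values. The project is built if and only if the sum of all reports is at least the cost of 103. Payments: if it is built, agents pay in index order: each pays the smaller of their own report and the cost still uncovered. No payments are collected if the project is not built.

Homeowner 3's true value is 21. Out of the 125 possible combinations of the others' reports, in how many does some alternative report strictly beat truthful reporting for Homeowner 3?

4

Others report (21, 32, 32): truth gives 0; report 19 gives 2 > 0. Violating.
Others report (32, 21, 32): truth gives 0; report 19 gives 2 > 0. Violating.
Others report (32, 32, 21): truth gives 0; report 19 gives 2 > 0. Violating.
Others report (32, 32, 32): truth gives 0; report 13 gives 8 > 0. Violating.
Others report (5, 5, 5): truth gives 0; no alternative beats it.
Others report (5, 5, 13): truth gives 0; no alternative beats it.
(Checking all 125 profiles: 4 have a profitable deviation, 121 do not.)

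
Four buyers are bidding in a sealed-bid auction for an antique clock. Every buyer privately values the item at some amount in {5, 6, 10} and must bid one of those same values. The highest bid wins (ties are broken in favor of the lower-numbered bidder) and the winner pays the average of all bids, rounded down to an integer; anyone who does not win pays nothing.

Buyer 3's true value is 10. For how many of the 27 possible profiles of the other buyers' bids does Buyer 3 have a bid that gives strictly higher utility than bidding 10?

2

Others bid (5, 5, 5): truth gives 4; bid 6 gives 5 > 4. Violating.
Others bid (5, 5, 6): truth gives 4; bid 6 gives 5 > 4. Violating.
Others bid (5, 5, 10): truth gives 3; no alternative beats it.
Others bid (5, 6, 5): truth gives 4; no alternative beats it.
(Checking all 27 profiles: 2 have a profitable deviation, 25 do not.)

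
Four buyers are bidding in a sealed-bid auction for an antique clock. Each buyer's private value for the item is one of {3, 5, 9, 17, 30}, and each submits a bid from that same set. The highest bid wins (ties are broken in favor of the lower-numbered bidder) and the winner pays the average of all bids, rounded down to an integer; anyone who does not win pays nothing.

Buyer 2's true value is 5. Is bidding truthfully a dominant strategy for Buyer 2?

Check each profile of the others' bids and compare truth against every alternative bid.
Others bid (3, 3, 3): truth gives 2, best alternative gives 1.
Others bid (3, 3, 5): truth gives 1, best alternative gives 0.
Others bid (3, 5, 3): truth gives 1, best alternative gives 0.
Others bid (3, 5, 5): truth gives 1, best alternative gives 0.
Others bid (3, 3, 9): truth gives 0, best alternative gives 0.
Others bid (3, 3, 17): truth gives 0, best alternative gives 0.
(Remaining 119 profiles checked similarly; truth is weakly best in each.)
In every case the truthful bid is at least as good as any alternative, so it is a dominant strategy.

Yes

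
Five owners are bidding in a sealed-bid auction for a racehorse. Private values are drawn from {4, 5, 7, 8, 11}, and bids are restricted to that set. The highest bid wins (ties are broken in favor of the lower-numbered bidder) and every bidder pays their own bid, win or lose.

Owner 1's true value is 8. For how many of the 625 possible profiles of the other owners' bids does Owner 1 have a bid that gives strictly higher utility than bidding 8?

450

Others bid (4, 4, 4, 4): truth gives 0; bid 4 gives 4 > 0. Violating.
Others bid (4, 4, 4, 5): truth gives 0; bid 5 gives 3 > 0. Violating.
Others bid (4, 4, 4, 7): truth gives 0; bid 7 gives 1 > 0. Violating.
Others bid (4, 4, 4, 11): truth gives -8; bid 11 gives -3 > -8. Violating.
Others bid (4, 4, 4, 8): truth gives 0; no alternative beats it.
Others bid (4, 4, 5, 8): truth gives 0; no alternative beats it.
(Checking all 625 profiles: 450 have a profitable deviation, 175 do not.)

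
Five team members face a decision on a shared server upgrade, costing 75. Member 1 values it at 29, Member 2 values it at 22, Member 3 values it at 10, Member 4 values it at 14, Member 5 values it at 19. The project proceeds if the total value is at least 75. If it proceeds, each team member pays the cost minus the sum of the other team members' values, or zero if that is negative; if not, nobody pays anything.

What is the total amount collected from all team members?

13

Total value 94 ≥ cost 75, so it is built.
Member 1: others sum to 65; max(0, 75 - 65) = 10.
Member 2: others sum to 72; max(0, 75 - 72) = 3.
Member 3: others sum to 84; max(0, 75 - 84) = 0.
Member 4: others sum to 80; max(0, 75 - 80) = 0.
Member 5: others sum to 75; max(0, 75 - 75) = 0.
Total collected = 10 + 3 + 0 + 0 + 0 = 13.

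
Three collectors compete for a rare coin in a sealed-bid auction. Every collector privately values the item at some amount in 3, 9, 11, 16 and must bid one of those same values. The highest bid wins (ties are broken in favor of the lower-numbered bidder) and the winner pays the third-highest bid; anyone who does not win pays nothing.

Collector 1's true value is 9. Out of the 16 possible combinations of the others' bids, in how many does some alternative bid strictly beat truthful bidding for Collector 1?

Others bid (3, 11): truth gives 0; bid 11 gives 6 > 0. Violating.
Others bid (3, 16): truth gives 0; bid 16 gives 6 > 0. Violating.
Others bid (11, 3): truth gives 0; bid 11 gives 6 > 0. Violating.
Others bid (16, 3): truth gives 0; bid 16 gives 6 > 0. Violating.
Others bid (3, 3): truth gives 6; no alternative beats it.
Others bid (3, 9): truth gives 6; no alternative beats it.
(Checking all 16 profiles: 4 have a profitable deviation, 12 do not.)

4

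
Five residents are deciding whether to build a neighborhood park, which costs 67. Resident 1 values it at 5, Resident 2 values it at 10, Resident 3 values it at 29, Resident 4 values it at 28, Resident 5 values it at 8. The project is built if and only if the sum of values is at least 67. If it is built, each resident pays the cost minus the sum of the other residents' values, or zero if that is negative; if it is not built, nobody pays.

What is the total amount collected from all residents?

Total value 80 ≥ cost 67, so it is built.
Resident 1: others sum to 75; max(0, 67 - 75) = 0.
Resident 2: others sum to 70; max(0, 67 - 70) = 0.
Resident 3: others sum to 51; max(0, 67 - 51) = 16.
Resident 4: others sum to 52; max(0, 67 - 52) = 15.
Resident 5: others sum to 72; max(0, 67 - 72) = 0.
Total collected = 0 + 0 + 16 + 15 + 0 = 31.

31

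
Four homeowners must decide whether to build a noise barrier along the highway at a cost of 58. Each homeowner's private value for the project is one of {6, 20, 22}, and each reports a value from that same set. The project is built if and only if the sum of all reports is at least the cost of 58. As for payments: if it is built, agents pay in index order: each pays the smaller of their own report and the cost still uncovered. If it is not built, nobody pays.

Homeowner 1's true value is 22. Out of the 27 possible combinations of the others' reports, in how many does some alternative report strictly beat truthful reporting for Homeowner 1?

Others report (6, 20, 20): truth gives 0; report 20 gives 2 > 0. Violating.
Others report (6, 20, 22): truth gives 0; report 20 gives 2 > 0. Violating.
Others report (6, 22, 20): truth gives 0; report 20 gives 2 > 0. Violating.
Others report (6, 22, 22): truth gives 0; report 20 gives 2 > 0. Violating.
Others report (6, 6, 6): truth gives 0; no alternative beats it.
Others report (6, 6, 20): truth gives 0; no alternative beats it.
(Checking all 27 profiles: 20 have a profitable deviation, 7 do not.)

20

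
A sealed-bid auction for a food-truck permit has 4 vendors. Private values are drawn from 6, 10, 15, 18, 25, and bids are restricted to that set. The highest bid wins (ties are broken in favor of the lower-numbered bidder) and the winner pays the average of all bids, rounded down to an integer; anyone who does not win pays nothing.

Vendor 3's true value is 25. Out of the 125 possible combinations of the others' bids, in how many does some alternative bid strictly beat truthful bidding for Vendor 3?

36

Others bid (6, 6, 6): truth gives 15; bid 10 gives 18 > 15. Violating.
Others bid (6, 6, 10): truth gives 14; bid 10 gives 17 > 14. Violating.
Others bid (6, 6, 15): truth gives 12; bid 15 gives 15 > 12. Violating.
Others bid (6, 6, 18): truth gives 12; bid 18 gives 13 > 12. Violating.
Others bid (6, 6, 25): truth gives 10; no alternative beats it.
Others bid (6, 10, 25): truth gives 9; no alternative beats it.
(Checking all 125 profiles: 36 have a profitable deviation, 89 do not.)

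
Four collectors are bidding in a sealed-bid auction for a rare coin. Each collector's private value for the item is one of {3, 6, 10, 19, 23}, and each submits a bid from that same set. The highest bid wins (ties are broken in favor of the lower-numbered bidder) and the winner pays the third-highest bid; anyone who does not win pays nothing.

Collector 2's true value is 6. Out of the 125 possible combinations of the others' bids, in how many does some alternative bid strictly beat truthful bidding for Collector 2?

9

Others bid (3, 3, 10): truth gives 0; bid 10 gives 3 > 0. Violating.
Others bid (3, 3, 19): truth gives 0; bid 19 gives 3 > 0. Violating.
Others bid (3, 3, 23): truth gives 0; bid 23 gives 3 > 0. Violating.
Others bid (3, 10, 3): truth gives 0; bid 10 gives 3 > 0. Violating.
Others bid (3, 3, 3): truth gives 3; no alternative beats it.
Others bid (3, 3, 6): truth gives 3; no alternative beats it.
(Checking all 125 profiles: 9 have a profitable deviation, 116 do not.)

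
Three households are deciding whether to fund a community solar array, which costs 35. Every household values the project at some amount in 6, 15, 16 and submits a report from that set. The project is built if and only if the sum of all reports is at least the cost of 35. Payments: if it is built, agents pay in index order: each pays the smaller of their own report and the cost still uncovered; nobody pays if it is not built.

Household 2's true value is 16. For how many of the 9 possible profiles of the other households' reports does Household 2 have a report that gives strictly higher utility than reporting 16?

Others report (6, 15): truth gives 0; report 15 gives 1 > 0. Violating.
Others report (6, 16): truth gives 0; report 15 gives 1 > 0. Violating.
Others report (15, 6): truth gives 0; report 15 gives 1 > 0. Violating.
Others report (15, 15): truth gives 0; report 6 gives 10 > 0. Violating.
Others report (6, 6): truth gives 0; no alternative beats it.
(Checking all 9 profiles: 8 have a profitable deviation, 1 does not.)

8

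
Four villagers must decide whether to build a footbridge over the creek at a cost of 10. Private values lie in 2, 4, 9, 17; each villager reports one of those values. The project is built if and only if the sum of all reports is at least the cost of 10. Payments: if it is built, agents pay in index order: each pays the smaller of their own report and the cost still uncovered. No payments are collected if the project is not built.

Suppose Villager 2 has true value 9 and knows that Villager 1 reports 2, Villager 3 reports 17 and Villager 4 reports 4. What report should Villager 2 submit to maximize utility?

2

Report 2: project built, pays 2, utility 9 - 2 = 7.
Report 4: project built, pays 4, utility 9 - 4 = 5.
Report 9: project built, pays 8, utility 9 - 8 = 1.
Report 17: project built, pays 8, utility 9 - 8 = 1.
The best choice is 2 with utility 7.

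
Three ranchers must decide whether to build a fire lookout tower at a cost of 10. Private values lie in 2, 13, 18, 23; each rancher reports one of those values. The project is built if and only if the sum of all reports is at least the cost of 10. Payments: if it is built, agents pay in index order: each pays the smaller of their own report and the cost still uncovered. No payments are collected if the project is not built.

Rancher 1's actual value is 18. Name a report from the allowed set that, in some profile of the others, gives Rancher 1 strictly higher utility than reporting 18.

Suppose Rancher 2 reports 2 and Rancher 3 reports 13.
Report 18: project built, pays 10, utility 18 - 10 = 8.
Report 2: project built, pays 2, utility 18 - 2 = 16.
So reporting 2 beats truth here (16 > 8).

2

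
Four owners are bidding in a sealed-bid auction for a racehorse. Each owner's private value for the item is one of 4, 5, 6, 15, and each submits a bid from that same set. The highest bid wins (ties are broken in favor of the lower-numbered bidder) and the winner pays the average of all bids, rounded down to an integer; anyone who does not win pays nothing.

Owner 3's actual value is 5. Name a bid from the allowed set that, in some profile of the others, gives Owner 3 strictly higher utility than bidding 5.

Suppose Owner 1 bids 4, Owner 2 bids 5 and Owner 4 bids 4.
Bid 5: loses, pays 0, utility 0.
Bid 6: wins, pays 4, utility 5 - 4 = 1.
So bidding 6 beats truth here (1 > 0).

6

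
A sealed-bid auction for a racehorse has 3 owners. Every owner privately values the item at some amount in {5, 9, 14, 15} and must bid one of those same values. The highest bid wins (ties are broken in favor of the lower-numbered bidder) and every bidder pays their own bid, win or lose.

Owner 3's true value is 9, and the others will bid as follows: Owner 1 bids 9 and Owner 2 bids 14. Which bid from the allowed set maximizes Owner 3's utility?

Bid 5: loses but pays 5, utility -5.
Bid 9: loses but pays 9, utility -9.
Bid 14: loses but pays 14, utility -14.
Bid 15: wins, pays 15, utility 9 - 15 = -6.
The best choice is 5 with utility -5.

5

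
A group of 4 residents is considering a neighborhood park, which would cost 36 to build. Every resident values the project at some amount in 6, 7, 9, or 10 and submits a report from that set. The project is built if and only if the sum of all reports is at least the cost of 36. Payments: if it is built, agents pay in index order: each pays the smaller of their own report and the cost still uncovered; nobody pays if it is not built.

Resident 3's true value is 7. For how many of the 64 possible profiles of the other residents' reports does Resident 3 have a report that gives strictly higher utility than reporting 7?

1

Others report (10, 10, 10): truth gives 0; report 6 gives 1 > 0. Violating.
Others report (6, 6, 6): truth gives 0; no alternative beats it.
Others report (6, 6, 7): truth gives 0; no alternative beats it.
(Checking all 64 profiles: 1 has a profitable deviation, 63 do not.)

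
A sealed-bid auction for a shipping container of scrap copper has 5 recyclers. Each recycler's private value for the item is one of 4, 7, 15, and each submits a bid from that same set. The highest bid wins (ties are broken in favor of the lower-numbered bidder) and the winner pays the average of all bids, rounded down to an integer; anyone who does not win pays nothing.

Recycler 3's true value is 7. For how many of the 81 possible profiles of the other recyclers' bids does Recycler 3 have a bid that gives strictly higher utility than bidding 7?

Others bid (4, 7, 4, 4): truth gives 0; bid 15 gives 1 > 0. Violating.
Others bid (7, 4, 4, 4): truth gives 0; bid 15 gives 1 > 0. Violating.
Others bid (4, 4, 4, 4): truth gives 3; no alternative beats it.
Others bid (4, 4, 4, 7): truth gives 2; no alternative beats it.
(Checking all 81 profiles: 2 have a profitable deviation, 79 do not.)

2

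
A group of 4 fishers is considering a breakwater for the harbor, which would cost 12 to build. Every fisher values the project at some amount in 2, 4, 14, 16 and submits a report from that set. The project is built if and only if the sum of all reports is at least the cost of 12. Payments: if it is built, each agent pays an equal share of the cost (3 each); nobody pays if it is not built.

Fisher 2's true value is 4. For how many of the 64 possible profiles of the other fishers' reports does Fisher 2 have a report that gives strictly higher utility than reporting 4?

1

Others report (2, 2, 2): truth gives 0; report 14 gives 1 > 0. Violating.
Others report (2, 2, 4): truth gives 1; no alternative beats it.
Others report (2, 2, 14): truth gives 1; no alternative beats it.
(Checking all 64 profiles: 1 has a profitable deviation, 63 do not.)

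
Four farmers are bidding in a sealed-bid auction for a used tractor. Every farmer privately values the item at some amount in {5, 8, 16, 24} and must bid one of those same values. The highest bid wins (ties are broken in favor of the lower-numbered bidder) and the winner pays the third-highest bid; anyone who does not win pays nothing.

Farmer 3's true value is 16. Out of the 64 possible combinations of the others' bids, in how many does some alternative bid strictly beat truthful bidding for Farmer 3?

Others bid (5, 5, 24): truth gives 0; bid 24 gives 11 > 0. Violating.
Others bid (5, 8, 24): truth gives 0; bid 24 gives 8 > 0. Violating.
Others bid (5, 16, 5): truth gives 0; bid 24 gives 11 > 0. Violating.
Others bid (5, 16, 8): truth gives 0; bid 24 gives 8 > 0. Violating.
Others bid (5, 5, 5): truth gives 11; no alternative beats it.
Others bid (5, 5, 8): truth gives 11; no alternative beats it.
(Checking all 64 profiles: 12 have a profitable deviation, 52 do not.)

12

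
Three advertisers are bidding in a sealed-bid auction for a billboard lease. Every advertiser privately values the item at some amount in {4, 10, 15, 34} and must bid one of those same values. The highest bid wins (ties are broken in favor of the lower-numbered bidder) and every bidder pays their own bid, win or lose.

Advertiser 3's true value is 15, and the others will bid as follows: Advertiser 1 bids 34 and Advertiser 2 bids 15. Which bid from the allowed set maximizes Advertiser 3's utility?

4

Bid 4: loses but pays 4, utility -4.
Bid 10: loses but pays 10, utility -10.
Bid 15: loses but pays 15, utility -15.
Bid 34: loses but pays 34, utility -34.
The best choice is 4 with utility -4.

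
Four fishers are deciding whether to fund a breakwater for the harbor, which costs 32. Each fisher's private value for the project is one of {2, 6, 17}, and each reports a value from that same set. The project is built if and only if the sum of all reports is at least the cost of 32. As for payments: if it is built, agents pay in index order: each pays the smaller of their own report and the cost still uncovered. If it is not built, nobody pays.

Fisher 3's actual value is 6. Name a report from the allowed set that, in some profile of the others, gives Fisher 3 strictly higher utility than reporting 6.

2

Suppose Fisher 1 reports 2, Fisher 2 reports 17 and Fisher 4 reports 17.
Report 6: project built, pays 6, utility 6 - 6 = 0.
Report 2: project built, pays 2, utility 6 - 2 = 4.
So reporting 2 beats truth here (4 > 0).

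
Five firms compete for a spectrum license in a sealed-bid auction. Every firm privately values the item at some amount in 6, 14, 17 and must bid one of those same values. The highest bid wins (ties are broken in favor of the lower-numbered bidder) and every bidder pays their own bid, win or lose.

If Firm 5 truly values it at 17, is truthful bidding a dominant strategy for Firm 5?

No

Consider the case where Firm 1 bids 6, Firm 2 bids 6, Firm 3 bids 6 and Firm 4 bids 6.
Truthful bid 17: wins, pays 17, utility 17 - 17 = 0.
Bid 14 instead: wins, pays 14, utility 17 - 14 = 3.
Since 3 > 0, bidding 14 is strictly better here, so truthful bidding is not dominant.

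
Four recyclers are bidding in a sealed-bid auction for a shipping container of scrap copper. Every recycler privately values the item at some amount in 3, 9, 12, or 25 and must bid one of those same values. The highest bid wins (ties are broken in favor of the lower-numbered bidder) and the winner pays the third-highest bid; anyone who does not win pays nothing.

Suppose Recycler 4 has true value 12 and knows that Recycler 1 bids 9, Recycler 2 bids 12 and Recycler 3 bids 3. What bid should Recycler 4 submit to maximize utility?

Bid 3: loses, pays 0, utility 0.
Bid 9: loses, pays 0, utility 0.
Bid 12: loses, pays 0, utility 0.
Bid 25: wins, pays 9, utility 12 - 9 = 3.
The best choice is 25 with utility 3.

25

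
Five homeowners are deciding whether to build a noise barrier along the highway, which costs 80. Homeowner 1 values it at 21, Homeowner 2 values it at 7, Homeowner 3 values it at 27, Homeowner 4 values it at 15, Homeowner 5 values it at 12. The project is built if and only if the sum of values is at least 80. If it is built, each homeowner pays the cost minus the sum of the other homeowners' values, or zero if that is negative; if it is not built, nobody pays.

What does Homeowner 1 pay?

Total value 82 ≥ cost 80, so the project is built.
The other homeowners' values sum to 61.
Cost minus that sum is 80 - 61 = 19.

19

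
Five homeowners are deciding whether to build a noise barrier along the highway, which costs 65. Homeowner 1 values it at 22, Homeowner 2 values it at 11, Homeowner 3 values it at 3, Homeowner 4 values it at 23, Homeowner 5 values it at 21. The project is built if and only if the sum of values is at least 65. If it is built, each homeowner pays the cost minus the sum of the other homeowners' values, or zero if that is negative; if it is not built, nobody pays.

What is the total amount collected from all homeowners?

Total value 80 ≥ cost 65, so it is built.
Homeowner 1: others sum to 58; max(0, 65 - 58) = 7.
Homeowner 2: others sum to 69; max(0, 65 - 69) = 0.
Homeowner 3: others sum to 77; max(0, 65 - 77) = 0.
Homeowner 4: others sum to 57; max(0, 65 - 57) = 8.
Homeowner 5: others sum to 59; max(0, 65 - 59) = 6.
Total collected = 7 + 0 + 0 + 8 + 6 = 21.

21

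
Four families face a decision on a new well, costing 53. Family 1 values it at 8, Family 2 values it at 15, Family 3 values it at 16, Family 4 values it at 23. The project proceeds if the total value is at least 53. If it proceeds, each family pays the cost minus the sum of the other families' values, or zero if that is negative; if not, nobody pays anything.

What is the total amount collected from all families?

27

Total value 62 ≥ cost 53, so it is built.
Family 1: others sum to 54; max(0, 53 - 54) = 0.
Family 2: others sum to 47; max(0, 53 - 47) = 6.
Family 3: others sum to 46; max(0, 53 - 46) = 7.
Family 4: others sum to 39; max(0, 53 - 39) = 14.
Total collected = 0 + 6 + 7 + 14 = 27.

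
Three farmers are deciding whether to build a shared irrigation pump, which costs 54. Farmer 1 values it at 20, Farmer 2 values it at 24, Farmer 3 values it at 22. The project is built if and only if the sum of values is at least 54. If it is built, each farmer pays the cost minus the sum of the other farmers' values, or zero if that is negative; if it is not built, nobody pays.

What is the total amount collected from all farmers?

30

Total value 66 ≥ cost 54, so it is built.
Farmer 1: others sum to 46; max(0, 54 - 46) = 8.
Farmer 2: others sum to 42; max(0, 54 - 42) = 12.
Farmer 3: others sum to 44; max(0, 54 - 44) = 10.
Total collected = 8 + 12 + 10 = 30.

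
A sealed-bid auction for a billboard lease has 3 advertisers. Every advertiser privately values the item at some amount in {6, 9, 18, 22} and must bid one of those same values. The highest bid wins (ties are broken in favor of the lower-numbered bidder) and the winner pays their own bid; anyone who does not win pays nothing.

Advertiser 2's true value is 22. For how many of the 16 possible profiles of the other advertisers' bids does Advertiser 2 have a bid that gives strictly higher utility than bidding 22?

Others bid (6, 6): truth gives 0; bid 9 gives 13 > 0. Violating.
Others bid (6, 9): truth gives 0; bid 9 gives 13 > 0. Violating.
Others bid (6, 18): truth gives 0; bid 18 gives 4 > 0. Violating.
Others bid (9, 6): truth gives 0; bid 18 gives 4 > 0. Violating.
Others bid (6, 22): truth gives 0; no alternative beats it.
Others bid (9, 22): truth gives 0; no alternative beats it.
(Checking all 16 profiles: 6 have a profitable deviation, 10 do not.)

6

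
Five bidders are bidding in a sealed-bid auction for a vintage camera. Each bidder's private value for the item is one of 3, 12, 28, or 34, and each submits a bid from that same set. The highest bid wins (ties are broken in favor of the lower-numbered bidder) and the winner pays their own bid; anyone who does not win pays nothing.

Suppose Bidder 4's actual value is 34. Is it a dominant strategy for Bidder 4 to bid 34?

Consider the case where Bidder 1 bids 3, Bidder 2 bids 3, Bidder 3 bids 3 and Bidder 5 bids 3.
Truthful bid 34: wins, pays 34, utility 34 - 34 = 0.
Bid 12 instead: wins, pays 12, utility 34 - 12 = 22.
Since 22 > 0, bidding 12 is strictly better here, so truthful bidding is not dominant.

No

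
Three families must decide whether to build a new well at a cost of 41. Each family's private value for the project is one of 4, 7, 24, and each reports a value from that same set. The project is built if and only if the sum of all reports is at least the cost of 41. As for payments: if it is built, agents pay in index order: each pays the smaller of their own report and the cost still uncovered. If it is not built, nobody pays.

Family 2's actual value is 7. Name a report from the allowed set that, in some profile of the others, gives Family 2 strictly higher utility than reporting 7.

Suppose Family 1 reports 24 and Family 3 reports 24.
Report 7: project built, pays 7, utility 7 - 7 = 0.
Report 4: project built, pays 4, utility 7 - 4 = 3.
So reporting 4 beats truth here (3 > 0).

4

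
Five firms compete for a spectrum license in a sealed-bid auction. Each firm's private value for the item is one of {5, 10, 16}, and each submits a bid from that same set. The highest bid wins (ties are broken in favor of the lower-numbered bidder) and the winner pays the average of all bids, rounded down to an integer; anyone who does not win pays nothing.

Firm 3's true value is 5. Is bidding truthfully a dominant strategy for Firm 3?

Check each profile of the others' bids and compare truth against every alternative bid.
Others bid (5, 5, 10, 10): truth gives 0, best alternative gives -3.
Others bid (5, 5, 5, 10): truth gives 0, best alternative gives -2.
Others bid (5, 5, 10, 5): truth gives 0, best alternative gives -2.
Others bid (5, 5, 5, 5): truth gives 0, best alternative gives -1.
Others bid (5, 5, 5, 16): truth gives 0, best alternative gives 0.
Others bid (5, 5, 10, 16): truth gives 0, best alternative gives 0.
(Remaining 75 profiles checked similarly; truth is weakly best in each.)
In every case the truthful bid is at least as good as any alternative, so it is a dominant strategy.

Yes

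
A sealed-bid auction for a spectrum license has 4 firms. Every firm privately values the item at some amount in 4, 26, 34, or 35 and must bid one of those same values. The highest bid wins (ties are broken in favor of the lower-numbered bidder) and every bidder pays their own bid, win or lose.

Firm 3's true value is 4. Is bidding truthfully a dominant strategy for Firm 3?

Yes

Check each profile of the others' bids and compare truth against every alternative bid.
Others bid (4, 4, 34): truth gives -4, best alternative gives -26.
Others bid (4, 4, 35): truth gives -4, best alternative gives -26.
Others bid (4, 26, 4): truth gives -4, best alternative gives -26.
Others bid (4, 26, 26): truth gives -4, best alternative gives -26.
Others bid (4, 26, 34): truth gives -4, best alternative gives -26.
Others bid (4, 26, 35): truth gives -4, best alternative gives -26.
(Remaining 58 profiles checked similarly; truth is weakly best in each.)
In every case the truthful bid is at least as good as any alternative, so it is a dominant strategy.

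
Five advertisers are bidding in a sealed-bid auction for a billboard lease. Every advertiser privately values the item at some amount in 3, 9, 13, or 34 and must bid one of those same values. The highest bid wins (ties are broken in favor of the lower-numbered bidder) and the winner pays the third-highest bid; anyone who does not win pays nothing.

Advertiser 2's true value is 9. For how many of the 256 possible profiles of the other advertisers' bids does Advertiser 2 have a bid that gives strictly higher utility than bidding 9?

8

Others bid (3, 3, 3, 13): truth gives 0; bid 13 gives 6 > 0. Violating.
Others bid (3, 3, 3, 34): truth gives 0; bid 34 gives 6 > 0. Violating.
Others bid (3, 3, 13, 3): truth gives 0; bid 13 gives 6 > 0. Violating.
Others bid (3, 3, 34, 3): truth gives 0; bid 34 gives 6 > 0. Violating.
Others bid (3, 3, 3, 3): truth gives 6; no alternative beats it.
Others bid (3, 3, 3, 9): truth gives 6; no alternative beats it.
(Checking all 256 profiles: 8 have a profitable deviation, 248 do not.)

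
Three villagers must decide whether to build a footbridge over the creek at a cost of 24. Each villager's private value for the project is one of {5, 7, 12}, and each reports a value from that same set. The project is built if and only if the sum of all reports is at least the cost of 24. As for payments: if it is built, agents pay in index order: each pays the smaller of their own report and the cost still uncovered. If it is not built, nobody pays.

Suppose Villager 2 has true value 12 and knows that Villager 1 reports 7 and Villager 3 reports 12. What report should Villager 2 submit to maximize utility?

Report 5: project built, pays 5, utility 12 - 5 = 7.
Report 7: project built, pays 7, utility 12 - 7 = 5.
Report 12: project built, pays 12, utility 12 - 12 = 0.
The best choice is 5 with utility 7.

5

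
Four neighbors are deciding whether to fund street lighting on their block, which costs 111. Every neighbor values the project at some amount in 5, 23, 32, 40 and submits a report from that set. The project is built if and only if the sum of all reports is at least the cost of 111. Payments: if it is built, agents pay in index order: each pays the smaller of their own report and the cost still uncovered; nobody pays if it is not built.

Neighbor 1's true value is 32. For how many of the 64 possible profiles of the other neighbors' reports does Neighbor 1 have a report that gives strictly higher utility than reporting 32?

Others report (23, 32, 40): truth gives 0; report 23 gives 9 > 0. Violating.
Others report (23, 40, 32): truth gives 0; report 23 gives 9 > 0. Violating.
Others report (23, 40, 40): truth gives 0; report 23 gives 9 > 0. Violating.
Others report (32, 23, 40): truth gives 0; report 23 gives 9 > 0. Violating.
Others report (5, 5, 5): truth gives 0; no alternative beats it.
Others report (5, 5, 23): truth gives 0; no alternative beats it.
(Checking all 64 profiles: 17 have a profitable deviation, 47 do not.)

17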